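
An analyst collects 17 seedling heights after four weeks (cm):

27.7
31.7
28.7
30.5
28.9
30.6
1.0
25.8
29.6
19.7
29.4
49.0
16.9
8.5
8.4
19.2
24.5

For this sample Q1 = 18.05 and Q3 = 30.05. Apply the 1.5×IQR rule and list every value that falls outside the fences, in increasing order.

49.0

IQR = Q3 − Q1 = 30.05 − 18.05 = 12.00.
Lower fence = Q1 − 1.5·IQR = 18.05 − 18.00 = 0.05.
Upper fence = Q3 + 1.5·IQR = 30.05 + 18.00 = 48.05.
49.0 > 48.05 → outlier.
All remaining values lie within [0.05, 48.05].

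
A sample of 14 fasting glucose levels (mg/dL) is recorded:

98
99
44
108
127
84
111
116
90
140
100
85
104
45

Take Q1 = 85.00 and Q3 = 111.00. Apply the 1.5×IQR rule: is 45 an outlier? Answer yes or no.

IQR = Q3 − Q1 = 111.00 − 85.00 = 26.00.
Lower fence = Q1 − 1.5·IQR = 85.00 − 39.00 = 46.00.
Upper fence = Q3 + 1.5·IQR = 111.00 + 39.00 = 150.00.
45 lies below the lower fence.

yes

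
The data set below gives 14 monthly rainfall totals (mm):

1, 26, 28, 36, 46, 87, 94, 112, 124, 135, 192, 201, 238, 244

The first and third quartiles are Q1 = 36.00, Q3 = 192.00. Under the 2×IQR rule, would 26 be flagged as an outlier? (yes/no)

no

IQR = Q3 − Q1 = 192.00 − 36.00 = 156.00.
Lower fence = Q1 − 2·IQR = 36.00 − 312.00 = -276.00.
Upper fence = Q3 + 2·IQR = 192.00 + 312.00 = 504.00.
26 lies within [-276.00, 504.00].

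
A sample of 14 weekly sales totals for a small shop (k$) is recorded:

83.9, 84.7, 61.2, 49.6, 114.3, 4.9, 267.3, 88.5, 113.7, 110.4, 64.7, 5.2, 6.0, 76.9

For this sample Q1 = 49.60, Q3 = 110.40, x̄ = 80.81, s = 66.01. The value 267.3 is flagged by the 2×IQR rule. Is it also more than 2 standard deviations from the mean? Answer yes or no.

yes

z = (267.3 − 80.81) / 66.01 = 2.83.
|z| = 2.83 > 2.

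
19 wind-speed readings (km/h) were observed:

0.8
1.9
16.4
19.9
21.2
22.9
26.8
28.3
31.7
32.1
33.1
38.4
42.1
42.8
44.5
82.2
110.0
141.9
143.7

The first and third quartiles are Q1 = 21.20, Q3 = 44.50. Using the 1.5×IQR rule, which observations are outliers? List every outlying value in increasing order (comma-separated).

82.2, 110.0, 141.9, 143.7

IQR = Q3 − Q1 = 44.50 − 21.20 = 23.30.
Lower fence = Q1 − 1.5·IQR = 21.20 − 34.95 = -13.75.
Upper fence = Q3 + 1.5·IQR = 44.50 + 34.95 = 79.45.
82.2 > 79.45 → outlier.
110.0 > 79.45 → outlier.
141.9 > 79.45 → outlier.
143.7 > 79.45 → outlier.
All remaining values lie within [-13.75, 79.45].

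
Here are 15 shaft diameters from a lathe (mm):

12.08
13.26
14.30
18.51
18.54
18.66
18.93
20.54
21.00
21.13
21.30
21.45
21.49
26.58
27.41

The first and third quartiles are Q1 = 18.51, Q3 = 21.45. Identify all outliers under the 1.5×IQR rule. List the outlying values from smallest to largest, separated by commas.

IQR = Q3 − Q1 = 21.45 − 18.51 = 2.94.
Lower fence = Q1 − 1.5·IQR = 18.51 − 4.41 = 14.10.
Upper fence = Q3 + 1.5·IQR = 21.45 + 4.41 = 25.86.
12.08 < 14.10 → outlier.
13.26 < 14.10 → outlier.
26.58 > 25.86 → outlier.
27.41 > 25.86 → outlier.
All remaining values lie within [14.10, 25.86].

12.08, 13.26, 26.58, 27.41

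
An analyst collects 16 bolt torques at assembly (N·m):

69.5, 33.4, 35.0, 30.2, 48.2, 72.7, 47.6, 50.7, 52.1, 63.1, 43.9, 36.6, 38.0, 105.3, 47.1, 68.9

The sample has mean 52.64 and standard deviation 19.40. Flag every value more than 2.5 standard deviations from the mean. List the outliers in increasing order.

Cutoffs at x̄ ± 2.5s: 52.64 ± 2.5·19.40 = [4.14, 101.14].
105.3: z = 2.71, |z| > 2.5 → outlier.
Every other value lies within [4.14, 101.14].

105.3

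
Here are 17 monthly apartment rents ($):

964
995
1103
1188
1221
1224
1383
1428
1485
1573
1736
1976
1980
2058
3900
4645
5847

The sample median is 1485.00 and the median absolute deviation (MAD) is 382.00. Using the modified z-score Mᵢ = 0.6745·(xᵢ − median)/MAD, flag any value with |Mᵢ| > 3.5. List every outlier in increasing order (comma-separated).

|Mᵢ| > 3.5 ⇔ |xᵢ − 1485.00| > 3.5·382.00/0.6745 = 1982.21.
So outliers lie outside [-497.21, 3467.21].
3900: M = 4.26 → outlier.
4645: M = 5.58 → outlier.
5847: M = 7.70 → outlier.

3900, 4645, 5847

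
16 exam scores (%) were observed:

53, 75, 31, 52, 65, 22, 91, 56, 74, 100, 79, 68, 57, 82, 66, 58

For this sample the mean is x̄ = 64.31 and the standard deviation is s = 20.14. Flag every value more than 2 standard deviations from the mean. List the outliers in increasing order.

22

Cutoffs at x̄ ± 2s: 64.31 ± 2·20.14 = [24.03, 104.59].
22: z = -2.10, |z| > 2 → outlier.
Every other value lies within [24.03, 104.59].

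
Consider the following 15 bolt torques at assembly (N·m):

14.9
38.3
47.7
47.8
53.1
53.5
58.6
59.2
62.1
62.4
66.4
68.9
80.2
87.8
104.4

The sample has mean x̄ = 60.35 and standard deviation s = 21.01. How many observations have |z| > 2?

Cutoffs: x̄ ± 2s = [18.33, 102.37].
Outside the cutoffs: 14.9, 104.4.

2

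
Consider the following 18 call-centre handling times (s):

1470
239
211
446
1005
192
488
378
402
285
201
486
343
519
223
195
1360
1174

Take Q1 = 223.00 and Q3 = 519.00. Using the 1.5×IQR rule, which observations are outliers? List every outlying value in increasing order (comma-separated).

IQR = Q3 − Q1 = 519.00 − 223.00 = 296.00.
Lower fence = Q1 − 1.5·IQR = 223.00 − 444.00 = -221.00.
Upper fence = Q3 + 1.5·IQR = 519.00 + 444.00 = 963.00.
1005 > 963.00 → outlier.
1174 > 963.00 → outlier.
1360 > 963.00 → outlier.
1470 > 963.00 → outlier.
All remaining values lie within [-221.00, 963.00].

1005, 1174, 1360, 1470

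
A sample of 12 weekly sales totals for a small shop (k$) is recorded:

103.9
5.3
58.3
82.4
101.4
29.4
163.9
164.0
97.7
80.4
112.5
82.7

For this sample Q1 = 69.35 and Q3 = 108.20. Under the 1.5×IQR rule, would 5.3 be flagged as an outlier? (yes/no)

IQR = Q3 − Q1 = 108.20 − 69.35 = 38.85.
Lower fence = Q1 − 1.5·IQR = 69.35 − 58.275 = 11.075.
Upper fence = Q3 + 1.5·IQR = 108.20 + 58.275 = 166.475.
5.3 lies below the lower fence.

yes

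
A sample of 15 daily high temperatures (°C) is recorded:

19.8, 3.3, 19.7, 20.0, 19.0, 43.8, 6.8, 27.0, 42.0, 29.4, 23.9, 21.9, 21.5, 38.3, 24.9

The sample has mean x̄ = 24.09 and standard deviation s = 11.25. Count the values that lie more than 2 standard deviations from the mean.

0

Cutoffs: x̄ ± 2s = [1.59, 46.59].
Every value lies within the cutoffs.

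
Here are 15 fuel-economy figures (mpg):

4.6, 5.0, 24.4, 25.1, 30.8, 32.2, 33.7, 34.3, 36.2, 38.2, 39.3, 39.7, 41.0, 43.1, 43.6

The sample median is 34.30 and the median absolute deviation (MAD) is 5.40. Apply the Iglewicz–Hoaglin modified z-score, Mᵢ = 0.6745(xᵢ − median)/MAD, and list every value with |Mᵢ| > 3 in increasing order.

4.6, 5.0

|Mᵢ| > 3 ⇔ |xᵢ − 34.30| > 3·5.40/0.6745 = 24.02.
So outliers lie outside [10.28, 58.32].
4.6: M = -3.71 → outlier.
5.0: M = -3.66 → outlier.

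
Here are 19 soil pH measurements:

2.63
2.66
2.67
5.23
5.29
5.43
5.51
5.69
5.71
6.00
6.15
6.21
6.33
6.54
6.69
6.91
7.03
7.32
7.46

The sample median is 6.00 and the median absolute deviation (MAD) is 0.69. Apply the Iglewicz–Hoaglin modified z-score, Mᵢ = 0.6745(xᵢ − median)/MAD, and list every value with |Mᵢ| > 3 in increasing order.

|Mᵢ| > 3 ⇔ |xᵢ − 6.00| > 3·0.69/0.6745 = 3.07.
So outliers lie outside [2.93, 9.07].
2.63: M = -3.29 → outlier.
2.66: M = -3.26 → outlier.
2.67: M = -3.26 → outlier.

2.63, 2.66, 2.67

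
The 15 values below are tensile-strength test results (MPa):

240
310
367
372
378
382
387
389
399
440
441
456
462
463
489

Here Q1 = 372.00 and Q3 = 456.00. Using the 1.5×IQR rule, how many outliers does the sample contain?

IQR = 84.00; fences at 372.00 − 126.00 = 246.00 and 456.00 + 126.00 = 582.00.
Outside the cutoffs: 240.

1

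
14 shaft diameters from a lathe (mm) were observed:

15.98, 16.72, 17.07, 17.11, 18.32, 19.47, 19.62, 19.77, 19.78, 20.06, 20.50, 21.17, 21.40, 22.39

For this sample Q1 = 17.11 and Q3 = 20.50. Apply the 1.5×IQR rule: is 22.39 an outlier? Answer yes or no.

IQR = Q3 − Q1 = 20.50 − 17.11 = 3.39.
Lower fence = Q1 − 1.5·IQR = 17.11 − 5.085 = 12.025.
Upper fence = Q3 + 1.5·IQR = 20.50 + 5.085 = 25.585.
22.39 lies within [12.025, 25.585].

no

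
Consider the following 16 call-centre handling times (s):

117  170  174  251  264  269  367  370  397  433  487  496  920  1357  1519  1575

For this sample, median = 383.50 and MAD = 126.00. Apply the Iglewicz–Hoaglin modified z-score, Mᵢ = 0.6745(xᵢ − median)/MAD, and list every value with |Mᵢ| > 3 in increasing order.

|Mᵢ| > 3 ⇔ |xᵢ − 383.50| > 3·126.00/0.6745 = 560.42.
So outliers lie outside [-176.92, 943.92].
1357: M = 5.21 → outlier.
1519: M = 6.08 → outlier.
1575: M = 6.38 → outlier.

1357, 1519, 1575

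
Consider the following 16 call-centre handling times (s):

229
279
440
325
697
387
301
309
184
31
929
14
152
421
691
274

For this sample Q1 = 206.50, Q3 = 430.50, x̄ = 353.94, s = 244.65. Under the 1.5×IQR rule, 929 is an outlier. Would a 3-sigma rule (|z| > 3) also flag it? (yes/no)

z = (929 − 353.94) / 244.65 = 2.35.
|z| = 2.35 ≤ 3.

no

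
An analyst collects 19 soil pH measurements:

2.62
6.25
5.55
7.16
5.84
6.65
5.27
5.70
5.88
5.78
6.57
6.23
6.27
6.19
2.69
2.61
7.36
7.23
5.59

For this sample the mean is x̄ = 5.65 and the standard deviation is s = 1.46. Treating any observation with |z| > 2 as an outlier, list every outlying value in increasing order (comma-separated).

2.61, 2.62, 2.69

Cutoffs at x̄ ± 2s: 5.65 ± 2·1.46 = [2.73, 8.57].
2.61: z = -2.08, |z| > 2 → outlier.
2.62: z = -2.08, |z| > 2 → outlier.
2.69: z = -2.03, |z| > 2 → outlier.
Every other value lies within [2.73, 8.57].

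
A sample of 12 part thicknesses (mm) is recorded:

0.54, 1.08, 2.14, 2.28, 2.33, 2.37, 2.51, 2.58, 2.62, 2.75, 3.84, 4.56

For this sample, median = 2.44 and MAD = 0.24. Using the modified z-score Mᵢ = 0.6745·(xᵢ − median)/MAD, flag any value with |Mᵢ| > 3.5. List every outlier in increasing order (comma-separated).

|Mᵢ| > 3.5 ⇔ |xᵢ − 2.44| > 3.5·0.24/0.6745 = 1.25.
So outliers lie outside [1.19, 3.69].
0.54: M = -5.34 → outlier.
1.08: M = -3.82 → outlier.
3.84: M = 3.93 → outlier.
4.56: M = 5.96 → outlier.

0.54, 1.08, 3.84, 4.56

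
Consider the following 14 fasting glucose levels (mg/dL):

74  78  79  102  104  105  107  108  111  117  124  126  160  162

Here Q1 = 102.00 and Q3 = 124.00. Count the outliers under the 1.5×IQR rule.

IQR = 22.00; fences at 102.00 − 33.00 = 69.00 and 124.00 + 33.00 = 157.00.
Outside the cutoffs: 160, 162.

2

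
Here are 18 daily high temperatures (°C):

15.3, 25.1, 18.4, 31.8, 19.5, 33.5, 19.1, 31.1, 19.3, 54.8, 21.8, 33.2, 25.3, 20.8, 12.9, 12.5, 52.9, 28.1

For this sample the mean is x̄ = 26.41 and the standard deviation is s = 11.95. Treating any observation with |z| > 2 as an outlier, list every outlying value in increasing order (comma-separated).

52.9, 54.8

Cutoffs at x̄ ± 2s: 26.41 ± 2·11.95 = [2.51, 50.31].
52.9: z = 2.22, |z| > 2 → outlier.
54.8: z = 2.38, |z| > 2 → outlier.
Every other value lies within [2.51, 50.31].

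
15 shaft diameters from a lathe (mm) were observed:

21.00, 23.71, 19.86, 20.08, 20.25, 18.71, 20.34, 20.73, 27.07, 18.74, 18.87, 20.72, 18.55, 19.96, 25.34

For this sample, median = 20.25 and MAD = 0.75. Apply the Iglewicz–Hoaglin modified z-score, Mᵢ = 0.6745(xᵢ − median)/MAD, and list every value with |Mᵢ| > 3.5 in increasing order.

25.34, 27.07

|Mᵢ| > 3.5 ⇔ |xᵢ − 20.25| > 3.5·0.75/0.6745 = 3.89.
So outliers lie outside [16.36, 24.14].
25.34: M = 4.58 → outlier.
27.07: M = 6.13 → outlier.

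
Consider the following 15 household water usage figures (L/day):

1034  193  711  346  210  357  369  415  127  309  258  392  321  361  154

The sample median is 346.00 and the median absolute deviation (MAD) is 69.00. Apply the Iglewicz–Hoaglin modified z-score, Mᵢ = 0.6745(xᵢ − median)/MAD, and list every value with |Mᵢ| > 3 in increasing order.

|Mᵢ| > 3 ⇔ |xᵢ − 346.00| > 3·69.00/0.6745 = 306.89.
So outliers lie outside [39.11, 652.89].
711: M = 3.57 → outlier.
1034: M = 6.73 → outlier.

711, 1034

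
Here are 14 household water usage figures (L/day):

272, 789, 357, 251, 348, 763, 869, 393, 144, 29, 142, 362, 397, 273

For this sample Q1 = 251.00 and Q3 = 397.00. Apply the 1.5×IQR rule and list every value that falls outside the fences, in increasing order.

29, 763, 789, 869

IQR = Q3 − Q1 = 397.00 − 251.00 = 146.00.
Lower fence = Q1 − 1.5·IQR = 251.00 − 219.00 = 32.00.
Upper fence = Q3 + 1.5·IQR = 397.00 + 219.00 = 616.00.
29 < 32.00 → outlier.
763 > 616.00 → outlier.
789 > 616.00 → outlier.
869 > 616.00 → outlier.
All remaining values lie within [32.00, 616.00].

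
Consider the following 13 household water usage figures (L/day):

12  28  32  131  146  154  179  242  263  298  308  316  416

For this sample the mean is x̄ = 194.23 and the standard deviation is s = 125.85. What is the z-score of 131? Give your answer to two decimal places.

-0.50

z = (131 − 194.23) / 125.85 = -0.50.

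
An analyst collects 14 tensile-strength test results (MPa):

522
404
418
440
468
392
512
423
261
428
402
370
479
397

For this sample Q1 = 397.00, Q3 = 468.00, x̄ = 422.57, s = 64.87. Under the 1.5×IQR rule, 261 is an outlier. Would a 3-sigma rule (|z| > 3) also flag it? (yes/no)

z = (261 − 422.57) / 64.87 = -2.49.
|z| = 2.49 ≤ 3.

no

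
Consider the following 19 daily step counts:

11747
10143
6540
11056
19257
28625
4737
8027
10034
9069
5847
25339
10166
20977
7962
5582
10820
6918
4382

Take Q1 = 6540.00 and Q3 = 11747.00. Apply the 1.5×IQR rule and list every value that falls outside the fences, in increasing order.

20977, 25339, 28625

IQR = Q3 − Q1 = 11747.00 − 6540.00 = 5207.00.
Lower fence = Q1 − 1.5·IQR = 6540.00 − 7810.50 = -1270.50.
Upper fence = Q3 + 1.5·IQR = 11747.00 + 7810.50 = 19557.50.
20977 > 19557.50 → outlier.
25339 > 19557.50 → outlier.
28625 > 19557.50 → outlier.
All remaining values lie within [-1270.50, 19557.50].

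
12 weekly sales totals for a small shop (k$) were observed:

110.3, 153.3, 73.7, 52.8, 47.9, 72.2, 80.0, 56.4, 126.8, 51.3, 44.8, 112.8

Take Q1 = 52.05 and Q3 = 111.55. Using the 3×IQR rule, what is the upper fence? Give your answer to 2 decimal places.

IQR = Q3 − Q1 = 111.55 − 52.05 = 59.50.
Lower fence = Q1 − 3·IQR = 52.05 − 178.50 = -126.45.
Upper fence = Q3 + 3·IQR = 111.55 + 178.50 = 290.05.

290.05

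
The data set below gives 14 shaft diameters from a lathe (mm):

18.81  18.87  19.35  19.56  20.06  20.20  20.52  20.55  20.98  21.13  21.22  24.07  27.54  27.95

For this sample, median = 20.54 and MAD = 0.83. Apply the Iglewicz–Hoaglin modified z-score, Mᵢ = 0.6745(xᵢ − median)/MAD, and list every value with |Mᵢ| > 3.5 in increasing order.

27.54, 27.95

|Mᵢ| > 3.5 ⇔ |xᵢ − 20.54| > 3.5·0.83/0.6745 = 4.31.
So outliers lie outside [16.23, 24.85].
27.54: M = 5.69 → outlier.
27.95: M = 6.02 → outlier.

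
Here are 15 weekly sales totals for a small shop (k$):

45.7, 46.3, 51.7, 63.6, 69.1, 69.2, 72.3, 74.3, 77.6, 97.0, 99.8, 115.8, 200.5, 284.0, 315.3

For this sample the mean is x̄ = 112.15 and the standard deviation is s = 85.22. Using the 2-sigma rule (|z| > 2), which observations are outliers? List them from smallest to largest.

Cutoffs at x̄ ± 2s: 112.15 ± 2·85.22 = [-58.29, 282.59].
284.0: z = 2.02, |z| > 2 → outlier.
315.3: z = 2.38, |z| > 2 → outlier.
Every other value lies within [-58.29, 282.59].

284.0, 315.3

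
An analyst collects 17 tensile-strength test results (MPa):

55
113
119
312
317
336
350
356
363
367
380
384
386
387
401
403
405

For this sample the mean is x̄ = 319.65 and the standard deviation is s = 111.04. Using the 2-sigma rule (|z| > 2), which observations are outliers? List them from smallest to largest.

55

Cutoffs at x̄ ± 2s: 319.65 ± 2·111.04 = [97.57, 541.73].
55: z = -2.38, |z| > 2 → outlier.
Every other value lies within [97.57, 541.73].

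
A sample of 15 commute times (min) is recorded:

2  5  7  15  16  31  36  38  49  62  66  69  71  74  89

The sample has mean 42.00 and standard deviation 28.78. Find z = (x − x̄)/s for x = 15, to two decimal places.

-0.94

z = (15 − 42.00) / 28.78 = -0.94.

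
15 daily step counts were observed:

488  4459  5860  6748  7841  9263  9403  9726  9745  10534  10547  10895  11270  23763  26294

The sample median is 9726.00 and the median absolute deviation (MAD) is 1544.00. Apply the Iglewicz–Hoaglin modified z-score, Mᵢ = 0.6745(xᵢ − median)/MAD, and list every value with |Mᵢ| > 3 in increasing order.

488, 23763, 26294

|Mᵢ| > 3 ⇔ |xᵢ − 9726.00| > 3·1544.00/0.6745 = 6867.31.
So outliers lie outside [2858.69, 16593.31].
488: M = -4.04 → outlier.
23763: M = 6.13 → outlier.
26294: M = 7.24 → outlier.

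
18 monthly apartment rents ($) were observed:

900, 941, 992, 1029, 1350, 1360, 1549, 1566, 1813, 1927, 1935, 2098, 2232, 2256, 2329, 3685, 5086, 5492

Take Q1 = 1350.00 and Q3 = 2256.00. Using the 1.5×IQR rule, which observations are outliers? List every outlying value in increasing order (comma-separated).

IQR = Q3 − Q1 = 2256.00 − 1350.00 = 906.00.
Lower fence = Q1 − 1.5·IQR = 1350.00 − 1359.00 = -9.00.
Upper fence = Q3 + 1.5·IQR = 2256.00 + 1359.00 = 3615.00.
3685 > 3615.00 → outlier.
5086 > 3615.00 → outlier.
5492 > 3615.00 → outlier.
All remaining values lie within [-9.00, 3615.00].

3685, 5086, 5492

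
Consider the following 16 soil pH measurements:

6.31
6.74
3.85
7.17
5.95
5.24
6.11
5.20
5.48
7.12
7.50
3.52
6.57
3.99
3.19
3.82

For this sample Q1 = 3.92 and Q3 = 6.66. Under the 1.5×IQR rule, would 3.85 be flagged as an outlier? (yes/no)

no

IQR = Q3 − Q1 = 6.66 − 3.92 = 2.74.
Lower fence = Q1 − 1.5·IQR = 3.92 − 4.11 = -0.19.
Upper fence = Q3 + 1.5·IQR = 6.66 + 4.11 = 10.77.
3.85 lies within [-0.19, 10.77].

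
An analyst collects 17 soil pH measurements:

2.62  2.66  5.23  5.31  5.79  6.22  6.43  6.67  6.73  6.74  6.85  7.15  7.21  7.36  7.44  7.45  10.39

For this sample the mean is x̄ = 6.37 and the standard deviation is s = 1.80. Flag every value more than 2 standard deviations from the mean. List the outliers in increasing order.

2.62, 2.66, 10.39

Cutoffs at x̄ ± 2s: 6.37 ± 2·1.80 = [2.77, 9.97].
2.62: z = -2.08, |z| > 2 → outlier.
2.66: z = -2.06, |z| > 2 → outlier.
10.39: z = 2.23, |z| > 2 → outlier.
Every other value lies within [2.77, 9.97].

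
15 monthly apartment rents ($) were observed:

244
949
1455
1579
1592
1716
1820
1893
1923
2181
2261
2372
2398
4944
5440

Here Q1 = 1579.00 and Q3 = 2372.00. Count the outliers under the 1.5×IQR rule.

IQR = 793.00; fences at 1579.00 − 1189.50 = 389.50 and 2372.00 + 1189.50 = 3561.50.
Outside the cutoffs: 244, 4944, 5440.

3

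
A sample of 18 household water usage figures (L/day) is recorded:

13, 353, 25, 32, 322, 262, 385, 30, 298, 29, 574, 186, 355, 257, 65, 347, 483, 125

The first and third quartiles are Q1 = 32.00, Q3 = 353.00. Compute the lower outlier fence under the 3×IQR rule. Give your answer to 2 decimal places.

-931.00

IQR = Q3 − Q1 = 353.00 − 32.00 = 321.00.
Lower fence = Q1 − 3·IQR = 32.00 − 963.00 = -931.00.
Upper fence = Q3 + 3·IQR = 353.00 + 963.00 = 1316.00.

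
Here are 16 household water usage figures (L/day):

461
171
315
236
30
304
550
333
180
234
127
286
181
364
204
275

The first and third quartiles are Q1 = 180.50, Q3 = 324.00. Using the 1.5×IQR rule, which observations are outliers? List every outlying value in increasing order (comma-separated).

IQR = Q3 − Q1 = 324.00 − 180.50 = 143.50.
Lower fence = Q1 − 1.5·IQR = 180.50 − 215.25 = -34.75.
Upper fence = Q3 + 1.5·IQR = 324.00 + 215.25 = 539.25.
550 > 539.25 → outlier.
All remaining values lie within [-34.75, 539.25].

550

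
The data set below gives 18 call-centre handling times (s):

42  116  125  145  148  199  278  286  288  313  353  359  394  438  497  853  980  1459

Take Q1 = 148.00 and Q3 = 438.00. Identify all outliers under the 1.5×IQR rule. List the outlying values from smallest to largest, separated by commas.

IQR = Q3 − Q1 = 438.00 − 148.00 = 290.00.
Lower fence = Q1 − 1.5·IQR = 148.00 − 435.00 = -287.00.
Upper fence = Q3 + 1.5·IQR = 438.00 + 435.00 = 873.00.
980 > 873.00 → outlier.
1459 > 873.00 → outlier.
All remaining values lie within [-287.00, 873.00].

980, 1459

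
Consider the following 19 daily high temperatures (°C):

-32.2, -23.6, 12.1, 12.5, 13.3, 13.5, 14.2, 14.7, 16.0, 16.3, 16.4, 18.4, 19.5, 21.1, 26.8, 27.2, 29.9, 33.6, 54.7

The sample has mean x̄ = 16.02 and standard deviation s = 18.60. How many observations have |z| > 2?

3

Cutoffs: x̄ ± 2s = [-21.18, 53.22].
Outside the cutoffs: -32.2, -23.6, 54.7.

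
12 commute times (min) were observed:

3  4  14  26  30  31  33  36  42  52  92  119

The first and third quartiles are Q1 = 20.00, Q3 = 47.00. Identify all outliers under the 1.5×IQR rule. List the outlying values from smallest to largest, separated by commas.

92, 119

IQR = Q3 − Q1 = 47.00 − 20.00 = 27.00.
Lower fence = Q1 − 1.5·IQR = 20.00 − 40.50 = -20.50.
Upper fence = Q3 + 1.5·IQR = 47.00 + 40.50 = 87.50.
92 > 87.50 → outlier.
119 > 87.50 → outlier.
All remaining values lie within [-20.50, 87.50].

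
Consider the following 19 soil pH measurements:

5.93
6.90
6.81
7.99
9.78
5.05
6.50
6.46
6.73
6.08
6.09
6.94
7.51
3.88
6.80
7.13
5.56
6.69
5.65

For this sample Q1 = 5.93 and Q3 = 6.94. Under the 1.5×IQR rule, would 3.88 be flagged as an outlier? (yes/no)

IQR = Q3 − Q1 = 6.94 − 5.93 = 1.01.
Lower fence = Q1 − 1.5·IQR = 5.93 − 1.515 = 4.415.
Upper fence = Q3 + 1.5·IQR = 6.94 + 1.515 = 8.455.
3.88 lies below the lower fence.

yes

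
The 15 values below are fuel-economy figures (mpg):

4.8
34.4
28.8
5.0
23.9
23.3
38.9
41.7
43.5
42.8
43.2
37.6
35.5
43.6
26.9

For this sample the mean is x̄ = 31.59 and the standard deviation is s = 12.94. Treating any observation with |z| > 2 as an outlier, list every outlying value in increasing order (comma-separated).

4.8, 5.0

Cutoffs at x̄ ± 2s: 31.59 ± 2·12.94 = [5.71, 57.47].
4.8: z = -2.07, |z| > 2 → outlier.
5.0: z = -2.05, |z| > 2 → outlier.
Every other value lies within [5.71, 57.47].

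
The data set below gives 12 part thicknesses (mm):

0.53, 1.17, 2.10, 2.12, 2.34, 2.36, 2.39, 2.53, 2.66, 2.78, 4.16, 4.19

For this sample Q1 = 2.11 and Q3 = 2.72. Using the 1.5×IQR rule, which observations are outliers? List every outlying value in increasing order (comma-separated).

0.53, 1.17, 4.16, 4.19

IQR = Q3 − Q1 = 2.72 − 2.11 = 0.61.
Lower fence = Q1 − 1.5·IQR = 2.11 − 0.915 = 1.195.
Upper fence = Q3 + 1.5·IQR = 2.72 + 0.915 = 3.635.
0.53 < 1.195 → outlier.
1.17 < 1.195 → outlier.
4.16 > 3.635 → outlier.
4.19 > 3.635 → outlier.
All remaining values lie within [1.195, 3.635].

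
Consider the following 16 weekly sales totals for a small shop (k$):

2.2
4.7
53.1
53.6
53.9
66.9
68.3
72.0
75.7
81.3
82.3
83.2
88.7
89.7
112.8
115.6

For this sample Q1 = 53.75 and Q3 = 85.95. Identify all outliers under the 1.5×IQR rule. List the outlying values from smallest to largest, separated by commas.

2.2, 4.7

IQR = Q3 − Q1 = 85.95 − 53.75 = 32.20.
Lower fence = Q1 − 1.5·IQR = 53.75 − 48.30 = 5.45.
Upper fence = Q3 + 1.5·IQR = 85.95 + 48.30 = 134.25.
2.2 < 5.45 → outlier.
4.7 < 5.45 → outlier.
All remaining values lie within [5.45, 134.25].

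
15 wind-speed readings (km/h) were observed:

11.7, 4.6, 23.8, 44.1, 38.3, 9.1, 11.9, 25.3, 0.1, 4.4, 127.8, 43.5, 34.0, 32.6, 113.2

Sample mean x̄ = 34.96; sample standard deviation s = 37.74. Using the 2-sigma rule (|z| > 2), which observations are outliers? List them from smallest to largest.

113.2, 127.8

Cutoffs at x̄ ± 2s: 34.96 ± 2·37.74 = [-40.52, 110.44].
113.2: z = 2.07, |z| > 2 → outlier.
127.8: z = 2.46, |z| > 2 → outlier.
Every other value lies within [-40.52, 110.44].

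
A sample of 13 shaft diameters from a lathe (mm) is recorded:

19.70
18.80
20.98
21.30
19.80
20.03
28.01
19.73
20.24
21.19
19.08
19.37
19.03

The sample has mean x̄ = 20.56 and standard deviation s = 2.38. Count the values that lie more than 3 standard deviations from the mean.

Cutoffs: x̄ ± 3s = [13.42, 27.70].
Outside the cutoffs: 28.01.

1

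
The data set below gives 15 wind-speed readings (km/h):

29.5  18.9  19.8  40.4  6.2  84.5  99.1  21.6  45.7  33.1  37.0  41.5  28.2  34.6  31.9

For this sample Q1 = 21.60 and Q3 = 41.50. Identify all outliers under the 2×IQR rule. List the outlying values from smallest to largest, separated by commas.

IQR = Q3 − Q1 = 41.50 − 21.60 = 19.90.
Lower fence = Q1 − 2·IQR = 21.60 − 39.80 = -18.20.
Upper fence = Q3 + 2·IQR = 41.50 + 39.80 = 81.30.
84.5 > 81.30 → outlier.
99.1 > 81.30 → outlier.
All remaining values lie within [-18.20, 81.30].

84.5, 99.1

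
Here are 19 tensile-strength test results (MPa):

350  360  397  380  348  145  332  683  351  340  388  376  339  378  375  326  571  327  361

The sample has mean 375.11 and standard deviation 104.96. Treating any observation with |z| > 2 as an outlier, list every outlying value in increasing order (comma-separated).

145, 683

Cutoffs at x̄ ± 2s: 375.11 ± 2·104.96 = [165.19, 585.03].
145: z = -2.19, |z| > 2 → outlier.
683: z = 2.93, |z| > 2 → outlier.
Every other value lies within [165.19, 585.03].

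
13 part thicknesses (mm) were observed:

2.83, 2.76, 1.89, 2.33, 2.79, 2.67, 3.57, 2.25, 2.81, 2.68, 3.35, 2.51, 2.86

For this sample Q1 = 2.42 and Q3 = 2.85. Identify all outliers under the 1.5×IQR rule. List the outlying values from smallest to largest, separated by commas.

3.57

IQR = Q3 − Q1 = 2.85 − 2.42 = 0.43.
Lower fence = Q1 − 1.5·IQR = 2.42 − 0.645 = 1.775.
Upper fence = Q3 + 1.5·IQR = 2.85 + 0.645 = 3.495.
3.57 > 3.495 → outlier.
All remaining values lie within [1.775, 3.495].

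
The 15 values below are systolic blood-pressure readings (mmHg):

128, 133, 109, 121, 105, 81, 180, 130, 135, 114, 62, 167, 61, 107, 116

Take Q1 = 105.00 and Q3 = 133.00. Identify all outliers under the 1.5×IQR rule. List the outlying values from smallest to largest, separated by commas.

IQR = Q3 − Q1 = 133.00 − 105.00 = 28.00.
Lower fence = Q1 − 1.5·IQR = 105.00 − 42.00 = 63.00.
Upper fence = Q3 + 1.5·IQR = 133.00 + 42.00 = 175.00.
61 < 63.00 → outlier.
62 < 63.00 → outlier.
180 > 175.00 → outlier.
All remaining values lie within [63.00, 175.00].

61, 62, 180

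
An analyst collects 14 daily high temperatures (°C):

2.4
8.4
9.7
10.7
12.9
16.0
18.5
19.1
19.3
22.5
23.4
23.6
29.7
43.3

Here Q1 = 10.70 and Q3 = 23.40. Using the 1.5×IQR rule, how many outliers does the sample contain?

1

IQR = 12.70; fences at 10.70 − 19.05 = -8.35 and 23.40 + 19.05 = 42.45.
Outside the cutoffs: 43.3.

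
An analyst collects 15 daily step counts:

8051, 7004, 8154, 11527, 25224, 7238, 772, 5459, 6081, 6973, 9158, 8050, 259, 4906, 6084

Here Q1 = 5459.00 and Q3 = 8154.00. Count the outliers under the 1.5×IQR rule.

IQR = 2695.00; fences at 5459.00 − 4042.50 = 1416.50 and 8154.00 + 4042.50 = 12196.50.
Outside the cutoffs: 259, 772, 25224.

3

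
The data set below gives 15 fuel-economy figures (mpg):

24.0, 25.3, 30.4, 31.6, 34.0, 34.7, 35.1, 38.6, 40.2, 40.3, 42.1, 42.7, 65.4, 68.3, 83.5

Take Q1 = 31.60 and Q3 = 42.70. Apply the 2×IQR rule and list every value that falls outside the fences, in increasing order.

IQR = Q3 − Q1 = 42.70 − 31.60 = 11.10.
Lower fence = Q1 − 2·IQR = 31.60 − 22.20 = 9.40.
Upper fence = Q3 + 2·IQR = 42.70 + 22.20 = 64.90.
65.4 > 64.90 → outlier.
68.3 > 64.90 → outlier.
83.5 > 64.90 → outlier.
All remaining values lie within [9.40, 64.90].

65.4, 68.3, 83.5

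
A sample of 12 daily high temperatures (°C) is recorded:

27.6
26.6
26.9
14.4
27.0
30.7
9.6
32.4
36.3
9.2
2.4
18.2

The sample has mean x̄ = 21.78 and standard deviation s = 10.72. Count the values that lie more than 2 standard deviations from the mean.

Cutoffs: x̄ ± 2s = [0.34, 43.22].
Every value lies within the cutoffs.

0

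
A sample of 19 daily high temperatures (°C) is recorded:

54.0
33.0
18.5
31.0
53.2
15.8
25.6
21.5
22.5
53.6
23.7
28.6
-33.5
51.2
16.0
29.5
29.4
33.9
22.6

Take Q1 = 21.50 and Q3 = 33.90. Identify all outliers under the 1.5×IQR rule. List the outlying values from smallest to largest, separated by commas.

IQR = Q3 − Q1 = 33.90 − 21.50 = 12.40.
Lower fence = Q1 − 1.5·IQR = 21.50 − 18.60 = 2.90.
Upper fence = Q3 + 1.5·IQR = 33.90 + 18.60 = 52.50.
-33.5 < 2.90 → outlier.
53.2 > 52.50 → outlier.
53.6 > 52.50 → outlier.
54.0 > 52.50 → outlier.
All remaining values lie within [2.90, 52.50].

-33.5, 53.2, 53.6, 54.0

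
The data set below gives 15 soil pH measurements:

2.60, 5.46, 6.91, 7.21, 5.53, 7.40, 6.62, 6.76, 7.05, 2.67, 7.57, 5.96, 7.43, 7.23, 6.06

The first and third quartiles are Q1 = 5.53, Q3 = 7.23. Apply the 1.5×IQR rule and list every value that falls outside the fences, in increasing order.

IQR = Q3 − Q1 = 7.23 − 5.53 = 1.70.
Lower fence = Q1 − 1.5·IQR = 5.53 − 2.55 = 2.98.
Upper fence = Q3 + 1.5·IQR = 7.23 + 2.55 = 9.78.
2.60 < 2.98 → outlier.
2.67 < 2.98 → outlier.
All remaining values lie within [2.98, 9.78].

2.60, 2.67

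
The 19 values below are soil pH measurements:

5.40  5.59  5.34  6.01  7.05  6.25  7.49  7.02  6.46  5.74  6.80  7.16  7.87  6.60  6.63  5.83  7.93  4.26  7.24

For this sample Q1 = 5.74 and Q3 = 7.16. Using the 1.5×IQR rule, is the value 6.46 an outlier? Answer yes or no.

IQR = Q3 − Q1 = 7.16 − 5.74 = 1.42.
Lower fence = Q1 − 1.5·IQR = 5.74 − 2.13 = 3.61.
Upper fence = Q3 + 1.5·IQR = 7.16 + 2.13 = 9.29.
6.46 lies within [3.61, 9.29].

no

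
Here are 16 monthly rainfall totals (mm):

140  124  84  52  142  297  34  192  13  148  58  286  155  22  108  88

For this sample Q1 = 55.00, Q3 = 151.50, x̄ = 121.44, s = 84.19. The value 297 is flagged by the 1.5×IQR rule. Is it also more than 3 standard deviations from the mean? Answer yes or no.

no

z = (297 − 121.44) / 84.19 = 2.09.
|z| = 2.09 ≤ 3.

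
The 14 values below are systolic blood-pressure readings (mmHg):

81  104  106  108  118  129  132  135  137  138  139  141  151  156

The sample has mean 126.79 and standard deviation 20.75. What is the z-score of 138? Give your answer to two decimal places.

z = (138 − 126.79) / 20.75 = 0.54.

0.54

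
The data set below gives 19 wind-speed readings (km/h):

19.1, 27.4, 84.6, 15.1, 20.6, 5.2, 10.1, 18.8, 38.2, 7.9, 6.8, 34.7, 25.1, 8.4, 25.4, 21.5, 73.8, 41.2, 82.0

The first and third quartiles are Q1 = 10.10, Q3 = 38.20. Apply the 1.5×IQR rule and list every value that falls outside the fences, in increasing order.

IQR = Q3 − Q1 = 38.20 − 10.10 = 28.10.
Lower fence = Q1 − 1.5·IQR = 10.10 − 42.15 = -32.05.
Upper fence = Q3 + 1.5·IQR = 38.20 + 42.15 = 80.35.
82.0 > 80.35 → outlier.
84.6 > 80.35 → outlier.
All remaining values lie within [-32.05, 80.35].

82.0, 84.6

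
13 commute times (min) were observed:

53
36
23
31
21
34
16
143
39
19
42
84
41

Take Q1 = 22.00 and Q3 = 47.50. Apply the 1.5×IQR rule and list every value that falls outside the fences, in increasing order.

IQR = Q3 − Q1 = 47.50 − 22.00 = 25.50.
Lower fence = Q1 − 1.5·IQR = 22.00 − 38.25 = -16.25.
Upper fence = Q3 + 1.5·IQR = 47.50 + 38.25 = 85.75.
143 > 85.75 → outlier.
All remaining values lie within [-16.25, 85.75].

143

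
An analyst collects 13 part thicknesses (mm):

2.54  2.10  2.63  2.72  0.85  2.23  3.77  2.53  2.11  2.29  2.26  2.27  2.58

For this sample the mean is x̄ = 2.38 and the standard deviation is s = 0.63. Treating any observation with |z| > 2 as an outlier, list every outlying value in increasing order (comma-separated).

Cutoffs at x̄ ± 2s: 2.38 ± 2·0.63 = [1.12, 3.64].
0.85: z = -2.43, |z| > 2 → outlier.
3.77: z = 2.21, |z| > 2 → outlier.
Every other value lies within [1.12, 3.64].

0.85, 3.77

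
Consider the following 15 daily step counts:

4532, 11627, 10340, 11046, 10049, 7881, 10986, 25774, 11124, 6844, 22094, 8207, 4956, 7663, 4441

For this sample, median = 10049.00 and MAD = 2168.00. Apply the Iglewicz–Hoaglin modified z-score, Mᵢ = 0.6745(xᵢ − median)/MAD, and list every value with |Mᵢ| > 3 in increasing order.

22094, 25774

|Mᵢ| > 3 ⇔ |xᵢ − 10049.00| > 3·2168.00/0.6745 = 9642.70.
So outliers lie outside [406.30, 19691.70].
22094: M = 3.75 → outlier.
25774: M = 4.89 → outlier.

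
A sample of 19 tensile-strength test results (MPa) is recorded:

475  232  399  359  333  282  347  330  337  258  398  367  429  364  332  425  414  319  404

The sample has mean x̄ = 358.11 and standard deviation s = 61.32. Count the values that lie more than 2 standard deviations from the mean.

1

Cutoffs: x̄ ± 2s = [235.47, 480.75].
Outside the cutoffs: 232.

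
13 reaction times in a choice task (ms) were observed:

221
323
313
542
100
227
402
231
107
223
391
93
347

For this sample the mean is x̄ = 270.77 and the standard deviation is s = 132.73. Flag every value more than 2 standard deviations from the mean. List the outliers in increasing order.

542

Cutoffs at x̄ ± 2s: 270.77 ± 2·132.73 = [5.31, 536.23].
542: z = 2.04, |z| > 2 → outlier.
Every other value lies within [5.31, 536.23].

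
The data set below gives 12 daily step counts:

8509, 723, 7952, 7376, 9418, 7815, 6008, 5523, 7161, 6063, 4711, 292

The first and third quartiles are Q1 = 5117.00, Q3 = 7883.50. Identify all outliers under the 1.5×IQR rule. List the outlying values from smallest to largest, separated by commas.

292, 723

IQR = Q3 − Q1 = 7883.50 − 5117.00 = 2766.50.
Lower fence = Q1 − 1.5·IQR = 5117.00 − 4149.75 = 967.25.
Upper fence = Q3 + 1.5·IQR = 7883.50 + 4149.75 = 12033.25.
292 < 967.25 → outlier.
723 < 967.25 → outlier.
All remaining values lie within [967.25, 12033.25].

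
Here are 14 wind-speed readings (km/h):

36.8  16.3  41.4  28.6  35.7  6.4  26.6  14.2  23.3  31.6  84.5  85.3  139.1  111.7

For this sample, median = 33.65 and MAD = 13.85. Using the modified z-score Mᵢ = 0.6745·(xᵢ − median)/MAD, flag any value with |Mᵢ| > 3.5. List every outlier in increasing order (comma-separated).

|Mᵢ| > 3.5 ⇔ |xᵢ − 33.65| > 3.5·13.85/0.6745 = 71.87.
So outliers lie outside [-38.22, 105.52].
111.7: M = 3.80 → outlier.
139.1: M = 5.14 → outlier.

111.7, 139.1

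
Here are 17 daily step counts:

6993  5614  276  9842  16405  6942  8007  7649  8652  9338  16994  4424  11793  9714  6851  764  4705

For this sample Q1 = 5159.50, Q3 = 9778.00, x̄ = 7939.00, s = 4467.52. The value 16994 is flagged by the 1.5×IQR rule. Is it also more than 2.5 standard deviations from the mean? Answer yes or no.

no

z = (16994 − 7939.00) / 4467.52 = 2.03.
|z| = 2.03 ≤ 2.5.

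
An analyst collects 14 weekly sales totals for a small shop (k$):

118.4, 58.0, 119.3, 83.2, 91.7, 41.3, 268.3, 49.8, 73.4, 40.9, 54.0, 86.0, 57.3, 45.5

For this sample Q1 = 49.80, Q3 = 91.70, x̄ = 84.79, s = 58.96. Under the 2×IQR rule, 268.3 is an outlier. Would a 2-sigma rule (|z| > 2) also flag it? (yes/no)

yes

z = (268.3 − 84.79) / 58.96 = 3.11.
|z| = 3.11 > 2.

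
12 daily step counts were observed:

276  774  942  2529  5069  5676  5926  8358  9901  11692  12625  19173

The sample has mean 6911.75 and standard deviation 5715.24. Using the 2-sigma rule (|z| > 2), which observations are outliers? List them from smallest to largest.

Cutoffs at x̄ ± 2s: 6911.75 ± 2·5715.24 = [-4518.73, 18342.23].
19173: z = 2.15, |z| > 2 → outlier.
Every other value lies within [-4518.73, 18342.23].

19173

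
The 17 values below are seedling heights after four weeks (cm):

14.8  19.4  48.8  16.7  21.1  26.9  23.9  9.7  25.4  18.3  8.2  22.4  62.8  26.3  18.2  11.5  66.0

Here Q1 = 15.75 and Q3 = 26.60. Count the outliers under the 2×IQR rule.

3

IQR = 10.85; fences at 15.75 − 21.70 = -5.95 and 26.60 + 21.70 = 48.30.
Outside the cutoffs: 48.8, 62.8, 66.0.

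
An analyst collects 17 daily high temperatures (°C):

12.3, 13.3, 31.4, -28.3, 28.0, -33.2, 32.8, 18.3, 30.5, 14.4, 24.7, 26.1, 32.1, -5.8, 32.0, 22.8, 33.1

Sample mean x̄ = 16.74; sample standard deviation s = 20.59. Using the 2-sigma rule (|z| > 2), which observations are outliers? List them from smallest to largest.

Cutoffs at x̄ ± 2s: 16.74 ± 2·20.59 = [-24.44, 57.92].
-33.2: z = -2.43, |z| > 2 → outlier.
-28.3: z = -2.19, |z| > 2 → outlier.
Every other value lies within [-24.44, 57.92].

-33.2, -28.3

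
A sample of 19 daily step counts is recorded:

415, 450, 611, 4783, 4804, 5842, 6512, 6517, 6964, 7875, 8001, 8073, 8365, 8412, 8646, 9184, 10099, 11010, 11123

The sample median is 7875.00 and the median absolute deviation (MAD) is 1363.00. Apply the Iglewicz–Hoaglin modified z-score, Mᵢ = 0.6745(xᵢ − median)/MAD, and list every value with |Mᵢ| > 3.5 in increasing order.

|Mᵢ| > 3.5 ⇔ |xᵢ − 7875.00| > 3.5·1363.00/0.6745 = 7072.65.
So outliers lie outside [802.35, 14947.65].
415: M = -3.69 → outlier.
450: M = -3.67 → outlier.
611: M = -3.59 → outlier.

415, 450, 611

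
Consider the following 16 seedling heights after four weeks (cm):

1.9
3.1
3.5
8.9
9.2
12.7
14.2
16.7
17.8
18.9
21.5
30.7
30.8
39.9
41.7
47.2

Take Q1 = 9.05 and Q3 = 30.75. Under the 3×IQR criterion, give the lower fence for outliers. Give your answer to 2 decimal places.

IQR = Q3 − Q1 = 30.75 − 9.05 = 21.70.
Lower fence = Q1 − 3·IQR = 9.05 − 65.10 = -56.05.
Upper fence = Q3 + 3·IQR = 30.75 + 65.10 = 95.85.

-56.05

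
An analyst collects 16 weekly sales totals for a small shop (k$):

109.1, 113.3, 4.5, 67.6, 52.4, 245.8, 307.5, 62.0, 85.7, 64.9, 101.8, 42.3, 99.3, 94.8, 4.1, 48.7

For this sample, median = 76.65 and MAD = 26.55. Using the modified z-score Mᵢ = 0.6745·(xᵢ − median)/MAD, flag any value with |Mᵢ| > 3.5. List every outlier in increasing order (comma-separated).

|Mᵢ| > 3.5 ⇔ |xᵢ − 76.65| > 3.5·26.55/0.6745 = 137.77.
So outliers lie outside [-61.12, 214.42].
245.8: M = 4.30 → outlier.
307.5: M = 5.86 → outlier.

245.8, 307.5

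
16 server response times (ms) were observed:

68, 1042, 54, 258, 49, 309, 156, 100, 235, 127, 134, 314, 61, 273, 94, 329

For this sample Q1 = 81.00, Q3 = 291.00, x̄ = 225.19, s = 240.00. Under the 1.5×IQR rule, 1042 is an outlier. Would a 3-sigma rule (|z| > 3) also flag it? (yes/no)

z = (1042 − 225.19) / 240.00 = 3.40.
|z| = 3.40 > 3.

yes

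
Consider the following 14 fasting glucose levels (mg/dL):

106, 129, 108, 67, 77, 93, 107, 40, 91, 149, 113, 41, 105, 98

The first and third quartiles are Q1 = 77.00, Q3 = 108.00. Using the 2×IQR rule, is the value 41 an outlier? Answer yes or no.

IQR = Q3 − Q1 = 108.00 − 77.00 = 31.00.
Lower fence = Q1 − 2·IQR = 77.00 − 62.00 = 15.00.
Upper fence = Q3 + 2·IQR = 108.00 + 62.00 = 170.00.
41 lies within [15.00, 170.00].

no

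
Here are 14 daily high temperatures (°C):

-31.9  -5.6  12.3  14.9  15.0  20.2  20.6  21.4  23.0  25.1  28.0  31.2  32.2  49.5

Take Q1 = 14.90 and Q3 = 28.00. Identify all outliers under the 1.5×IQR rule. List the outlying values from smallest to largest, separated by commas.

IQR = Q3 − Q1 = 28.00 − 14.90 = 13.10.
Lower fence = Q1 − 1.5·IQR = 14.90 − 19.65 = -4.75.
Upper fence = Q3 + 1.5·IQR = 28.00 + 19.65 = 47.65.
-31.9 < -4.75 → outlier.
-5.6 < -4.75 → outlier.
49.5 > 47.65 → outlier.
All remaining values lie within [-4.75, 47.65].

-31.9, -5.6, 49.5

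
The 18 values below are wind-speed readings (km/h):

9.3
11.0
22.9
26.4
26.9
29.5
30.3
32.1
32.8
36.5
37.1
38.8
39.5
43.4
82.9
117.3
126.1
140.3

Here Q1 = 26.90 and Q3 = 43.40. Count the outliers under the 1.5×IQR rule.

4

IQR = 16.50; fences at 26.90 − 24.75 = 2.15 and 43.40 + 24.75 = 68.15.
Outside the cutoffs: 82.9, 117.3, 126.1, 140.3.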